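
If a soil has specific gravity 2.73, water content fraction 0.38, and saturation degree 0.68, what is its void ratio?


Result: 1.5256

Derivation:
Using the relation e = Gs * w / S
e = 2.73 * 0.38 / 0.68
e = 1.5256


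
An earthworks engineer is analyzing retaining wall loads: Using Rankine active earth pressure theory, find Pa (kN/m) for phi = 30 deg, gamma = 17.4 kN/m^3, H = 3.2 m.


Compute active earth pressure coefficient:
Ka = tan^2(45 - phi/2) = tan^2(30.0) = 0.333333
Compute active force:
Pa = 0.5 * Ka * gamma * H^2
Pa = 0.5 * 0.333333 * 17.4 * 3.2^2
Pa = 29.7 kN/m


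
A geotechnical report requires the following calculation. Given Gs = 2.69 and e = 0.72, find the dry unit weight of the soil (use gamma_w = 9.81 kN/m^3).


Result: 15.342 kN/m^3

Derivation:
Using gamma_d = Gs * gamma_w / (1 + e)
gamma_d = 2.69 * 9.81 / (1 + 0.72)
gamma_d = 2.69 * 9.81 / 1.72
gamma_d = 15.342 kN/m^3


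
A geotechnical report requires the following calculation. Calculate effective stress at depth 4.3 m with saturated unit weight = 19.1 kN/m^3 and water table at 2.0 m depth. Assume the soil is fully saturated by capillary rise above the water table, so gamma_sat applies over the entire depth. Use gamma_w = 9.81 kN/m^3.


Total stress = gamma_sat * depth
sigma = 19.1 * 4.3 = 82.13 kPa
Pore water pressure u = gamma_w * (depth - d_wt)
u = 9.81 * (4.3 - 2.0) = 22.563 kPa
Effective stress = sigma - u
sigma' = 82.13 - 22.563 = 59.57 kPa


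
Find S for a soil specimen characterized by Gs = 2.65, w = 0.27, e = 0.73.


Result: 0.9801

Derivation:
Using S = Gs * w / e
S = 2.65 * 0.27 / 0.73
S = 0.9801


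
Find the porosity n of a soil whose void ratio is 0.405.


Result: 0.2883

Derivation:
Using the relation n = e / (1 + e)
n = 0.405 / (1 + 0.405)
n = 0.405 / 1.405
n = 0.2883


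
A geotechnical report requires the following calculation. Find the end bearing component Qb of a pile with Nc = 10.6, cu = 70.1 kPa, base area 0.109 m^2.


Using Qb = Nc * cu * Ab
Qb = 10.6 * 70.1 * 0.109
Qb = 80.99 kN


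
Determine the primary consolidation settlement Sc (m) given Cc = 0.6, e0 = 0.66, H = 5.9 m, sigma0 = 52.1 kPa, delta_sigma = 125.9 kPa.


Using Sc = Cc * H / (1 + e0) * log10((sigma0 + delta_sigma) / sigma0)
Stress ratio = (52.1 + 125.9) / 52.1 = 3.41651
log10(3.41651) = 0.533582
Cc * H / (1 + e0) = 0.6 * 5.9 / (1 + 0.66) = 2.13253
Sc = 2.13253 * 0.533582
Sc = 1.1379 m


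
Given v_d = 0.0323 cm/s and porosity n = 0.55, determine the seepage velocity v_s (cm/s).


Result: 0.05873 cm/s

Derivation:
Using v_s = v_d / n
v_s = 0.0323 / 0.55
v_s = 0.05873 cm/s


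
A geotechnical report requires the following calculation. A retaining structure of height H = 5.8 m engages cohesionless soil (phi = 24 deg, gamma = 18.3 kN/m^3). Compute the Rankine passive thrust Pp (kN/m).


Compute passive earth pressure coefficient:
Kp = tan^2(45 + phi/2) = tan^2(57.0) = 2.371184
Compute passive force:
Pp = 0.5 * Kp * gamma * H^2
Pp = 0.5 * 2.371184 * 18.3 * 5.8^2
Pp = 729.86 kN/m


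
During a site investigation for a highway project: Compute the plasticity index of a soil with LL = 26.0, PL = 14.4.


Using PI = LL - PL
PI = 26.0 - 14.4
PI = 11.6


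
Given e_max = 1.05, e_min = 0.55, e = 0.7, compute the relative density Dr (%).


Using Dr = (e_max - e) / (e_max - e_min) * 100
e_max - e = 1.05 - 0.7 = 0.35
e_max - e_min = 1.05 - 0.55 = 0.5
Dr = 0.35 / 0.5 * 100
Dr = 70.0 %


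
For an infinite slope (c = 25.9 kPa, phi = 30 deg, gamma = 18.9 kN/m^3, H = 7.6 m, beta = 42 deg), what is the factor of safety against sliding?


Result: 1.004

Derivation:
Using Fs = c / (gamma*H*sin(beta)*cos(beta)) + tan(phi)/tan(beta)
Cohesion contribution = 25.9 / (18.9*7.6*sin(42)*cos(42))
Cohesion contribution = 0.36261
Friction contribution = tan(30)/tan(42) = 0.641212
Fs = 0.36261 + 0.641212
Fs = 1.004


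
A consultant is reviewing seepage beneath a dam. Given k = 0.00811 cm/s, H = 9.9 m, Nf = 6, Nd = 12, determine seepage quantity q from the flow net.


Convert k to m/s for unit consistency with H:
k = 0.00811 cm/s = 0.00811 / 100 m/s = 8.11e-05 m/s
Using q = k * H * Nf / Nd
Nf / Nd = 6 / 12 = 0.5
q = 8.11e-05 * 9.9 * 0.5
q = 0.0004014 m^3/s per m


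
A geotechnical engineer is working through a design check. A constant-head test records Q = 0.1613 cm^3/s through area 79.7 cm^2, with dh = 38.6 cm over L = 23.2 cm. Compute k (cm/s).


Compute hydraulic gradient:
i = dh / L = 38.6 / 23.2 = 1.66379
Then apply Darcy's law:
k = Q / (A * i)
k = 0.1613 / (79.7 * 1.66379)
k = 0.1613 / 132.604
k = 0.001216 cm/s


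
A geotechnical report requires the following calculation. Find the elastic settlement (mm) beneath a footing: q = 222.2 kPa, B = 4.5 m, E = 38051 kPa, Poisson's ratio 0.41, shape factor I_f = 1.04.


Using Se = q * B * (1 - nu^2) * I_f / E
1 - nu^2 = 1 - 0.41^2 = 0.8319
Se = 222.2 * 4.5 * 0.8319 * 1.04 / 38051
Se = 0.022735 m
Convert to mm: Se = 0.022735 * 1000 = 22.735 mm


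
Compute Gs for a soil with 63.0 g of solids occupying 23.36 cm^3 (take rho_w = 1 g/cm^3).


Result: 2.697

Derivation:
Using Gs = m_s / (V_s * rho_w)
Since rho_w = 1 g/cm^3:
Gs = 63.0 / 23.36
Gs = 2.697


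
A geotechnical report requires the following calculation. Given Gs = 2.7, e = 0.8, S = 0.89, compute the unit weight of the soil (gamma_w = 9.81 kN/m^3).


Result: 18.595 kN/m^3

Derivation:
Using gamma = gamma_w * (Gs + S*e) / (1 + e)
Numerator: Gs + S*e = 2.7 + 0.89*0.8 = 3.412
Denominator: 1 + e = 1 + 0.8 = 1.8
gamma = 9.81 * 3.412 / 1.8
gamma = 18.595 kN/m^3


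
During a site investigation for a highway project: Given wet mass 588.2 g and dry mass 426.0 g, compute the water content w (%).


Result: 38.08 %

Derivation:
Using w = (m_wet - m_dry) / m_dry * 100
m_wet - m_dry = 588.2 - 426.0 = 162.2 g
w = 162.2 / 426.0 * 100
w = 38.08 %


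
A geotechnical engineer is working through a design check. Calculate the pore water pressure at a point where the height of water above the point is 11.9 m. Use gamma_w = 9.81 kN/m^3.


Using u = gamma_w * h_w
u = 9.81 * 11.9
u = 116.74 kPa


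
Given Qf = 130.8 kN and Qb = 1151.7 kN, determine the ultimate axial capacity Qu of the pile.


Using Qu = Qf + Qb
Qu = 130.8 + 1151.7
Qu = 1282.5 kN


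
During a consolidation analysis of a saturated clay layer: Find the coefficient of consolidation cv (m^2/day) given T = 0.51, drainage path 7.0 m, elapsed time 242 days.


Result: 0.10326 m^2/day

Derivation:
Using cv = T * H_dr^2 / t
H_dr^2 = 7.0^2 = 49.0
cv = 0.51 * 49.0 / 242
cv = 0.10326 m^2/day


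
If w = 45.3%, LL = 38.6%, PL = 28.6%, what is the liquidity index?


Result: 1.67

Derivation:
First compute the plasticity index:
PI = LL - PL = 38.6 - 28.6 = 10.0
Then compute the liquidity index:
LI = (w - PL) / PI
LI = (45.3 - 28.6) / 10.0
LI = 1.67


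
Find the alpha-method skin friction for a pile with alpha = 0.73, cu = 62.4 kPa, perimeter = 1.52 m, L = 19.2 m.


Using Qs = alpha * cu * perimeter * L
Qs = 0.73 * 62.4 * 1.52 * 19.2
Qs = 1329.39 kN


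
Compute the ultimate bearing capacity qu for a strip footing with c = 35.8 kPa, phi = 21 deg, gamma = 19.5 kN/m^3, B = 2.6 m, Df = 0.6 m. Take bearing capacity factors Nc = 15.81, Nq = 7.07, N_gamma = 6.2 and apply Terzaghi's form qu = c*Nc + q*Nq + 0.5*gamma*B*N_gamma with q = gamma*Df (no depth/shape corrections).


Result: 805.89 kPa

Derivation:
Compute qu = c*Nc + gamma*Df*Nq + 0.5*gamma*B*N_gamma
Term 1: 35.8 * 15.81 = 565.998
Term 2: 19.5 * 0.6 * 7.07 = 82.719
Term 3: 0.5 * 19.5 * 2.6 * 6.2 = 157.17
qu = 565.998 + 82.719 + 157.17
qu = 805.89 kPa


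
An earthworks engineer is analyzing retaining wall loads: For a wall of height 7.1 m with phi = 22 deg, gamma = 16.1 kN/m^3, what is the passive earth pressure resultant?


Compute passive earth pressure coefficient:
Kp = tan^2(45 + phi/2) = tan^2(56.0) = 2.197987
Compute passive force:
Pp = 0.5 * Kp * gamma * H^2
Pp = 0.5 * 2.197987 * 16.1 * 7.1^2
Pp = 891.94 kN/m


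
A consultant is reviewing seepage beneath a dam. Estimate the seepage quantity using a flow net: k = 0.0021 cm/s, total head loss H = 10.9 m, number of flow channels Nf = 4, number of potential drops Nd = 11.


Result: 8.324e-05 m^3/s per m

Derivation:
Convert k to m/s for unit consistency with H:
k = 0.0021 cm/s = 0.0021 / 100 m/s = 2.1e-05 m/s
Using q = k * H * Nf / Nd
Nf / Nd = 4 / 11 = 0.3636
q = 2.1e-05 * 10.9 * 0.3636
q = 8.324e-05 m^3/s per m


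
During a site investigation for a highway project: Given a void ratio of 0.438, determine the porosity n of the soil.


Result: 0.3046

Derivation:
Using the relation n = e / (1 + e)
n = 0.438 / (1 + 0.438)
n = 0.438 / 1.438
n = 0.3046


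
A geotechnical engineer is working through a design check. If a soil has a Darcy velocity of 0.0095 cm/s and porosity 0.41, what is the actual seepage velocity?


Using v_s = v_d / n
v_s = 0.0095 / 0.41
v_s = 0.02317 cm/s


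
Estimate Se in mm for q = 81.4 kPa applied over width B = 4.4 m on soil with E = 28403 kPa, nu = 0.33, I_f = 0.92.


Using Se = q * B * (1 - nu^2) * I_f / E
1 - nu^2 = 1 - 0.33^2 = 0.8911
Se = 81.4 * 4.4 * 0.8911 * 0.92 / 28403
Se = 0.010338 m
Convert to mm: Se = 0.010338 * 1000 = 10.338 mm


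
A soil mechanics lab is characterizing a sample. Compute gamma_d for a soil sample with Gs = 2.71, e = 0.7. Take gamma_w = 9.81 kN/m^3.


Using gamma_d = Gs * gamma_w / (1 + e)
gamma_d = 2.71 * 9.81 / (1 + 0.7)
gamma_d = 2.71 * 9.81 / 1.7
gamma_d = 15.638 kN/m^3


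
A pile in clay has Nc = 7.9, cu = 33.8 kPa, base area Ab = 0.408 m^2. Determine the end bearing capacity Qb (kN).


Using Qb = Nc * cu * Ab
Qb = 7.9 * 33.8 * 0.408
Qb = 108.94 kN


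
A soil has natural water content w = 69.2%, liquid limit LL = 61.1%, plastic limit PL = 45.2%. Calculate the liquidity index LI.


First compute the plasticity index:
PI = LL - PL = 61.1 - 45.2 = 15.9
Then compute the liquidity index:
LI = (w - PL) / PI
LI = (69.2 - 45.2) / 15.9
LI = 1.509


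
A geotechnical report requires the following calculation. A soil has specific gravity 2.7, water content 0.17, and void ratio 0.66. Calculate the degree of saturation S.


Using S = Gs * w / e
S = 2.7 * 0.17 / 0.66
S = 0.6955


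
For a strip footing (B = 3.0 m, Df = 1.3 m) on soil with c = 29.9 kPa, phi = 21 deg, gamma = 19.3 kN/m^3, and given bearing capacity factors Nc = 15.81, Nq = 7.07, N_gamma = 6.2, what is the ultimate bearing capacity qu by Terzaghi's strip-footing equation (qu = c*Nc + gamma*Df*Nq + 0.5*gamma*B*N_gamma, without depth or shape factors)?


Compute qu = c*Nc + gamma*Df*Nq + 0.5*gamma*B*N_gamma
Term 1: 29.9 * 15.81 = 472.719
Term 2: 19.3 * 1.3 * 7.07 = 177.3863
Term 3: 0.5 * 19.3 * 3.0 * 6.2 = 179.49
qu = 472.719 + 177.3863 + 179.49
qu = 829.6 kPa


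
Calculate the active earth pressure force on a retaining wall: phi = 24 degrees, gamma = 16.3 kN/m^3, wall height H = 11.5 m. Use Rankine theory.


Compute active earth pressure coefficient:
Ka = tan^2(45 - phi/2) = tan^2(33.0) = 0.42173
Compute active force:
Pa = 0.5 * Ka * gamma * H^2
Pa = 0.5 * 0.42173 * 16.3 * 11.5^2
Pa = 454.56 kN/m


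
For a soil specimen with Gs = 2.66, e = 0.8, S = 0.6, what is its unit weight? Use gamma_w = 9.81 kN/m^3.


Using gamma = gamma_w * (Gs + S*e) / (1 + e)
Numerator: Gs + S*e = 2.66 + 0.6*0.8 = 3.14
Denominator: 1 + e = 1 + 0.8 = 1.8
gamma = 9.81 * 3.14 / 1.8
gamma = 17.113 kN/m^3


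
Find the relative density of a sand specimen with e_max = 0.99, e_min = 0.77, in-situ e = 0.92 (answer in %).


Using Dr = (e_max - e) / (e_max - e_min) * 100
e_max - e = 0.99 - 0.92 = 0.07
e_max - e_min = 0.99 - 0.77 = 0.22
Dr = 0.07 / 0.22 * 100
Dr = 31.82 %


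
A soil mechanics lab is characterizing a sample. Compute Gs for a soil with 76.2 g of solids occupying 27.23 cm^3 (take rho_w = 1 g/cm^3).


Using Gs = m_s / (V_s * rho_w)
Since rho_w = 1 g/cm^3:
Gs = 76.2 / 27.23
Gs = 2.798


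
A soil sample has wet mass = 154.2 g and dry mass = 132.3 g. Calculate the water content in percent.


Using w = (m_wet - m_dry) / m_dry * 100
m_wet - m_dry = 154.2 - 132.3 = 21.9 g
w = 21.9 / 132.3 * 100
w = 16.55 %


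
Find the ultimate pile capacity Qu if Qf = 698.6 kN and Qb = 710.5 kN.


Using Qu = Qf + Qb
Qu = 698.6 + 710.5
Qu = 1409.1 kN


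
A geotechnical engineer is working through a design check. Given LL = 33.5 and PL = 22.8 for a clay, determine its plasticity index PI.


Using PI = LL - PL
PI = 33.5 - 22.8
PI = 10.7


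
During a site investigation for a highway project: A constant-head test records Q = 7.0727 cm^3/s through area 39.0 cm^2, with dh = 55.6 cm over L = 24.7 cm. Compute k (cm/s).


Result: 0.080564 cm/s

Derivation:
Compute hydraulic gradient:
i = dh / L = 55.6 / 24.7 = 2.25101
Then apply Darcy's law:
k = Q / (A * i)
k = 7.0727 / (39.0 * 2.25101)
k = 7.0727 / 87.7895
k = 0.080564 cm/s


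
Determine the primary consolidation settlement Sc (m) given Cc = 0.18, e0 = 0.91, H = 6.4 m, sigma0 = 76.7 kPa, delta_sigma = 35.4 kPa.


Using Sc = Cc * H / (1 + e0) * log10((sigma0 + delta_sigma) / sigma0)
Stress ratio = (76.7 + 35.4) / 76.7 = 1.46154
log10(1.46154) = 0.16481
Cc * H / (1 + e0) = 0.18 * 6.4 / (1 + 0.91) = 0.603141
Sc = 0.603141 * 0.16481
Sc = 0.0994 m


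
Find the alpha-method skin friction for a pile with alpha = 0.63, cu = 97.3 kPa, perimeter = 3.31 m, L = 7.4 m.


Using Qs = alpha * cu * perimeter * L
Qs = 0.63 * 97.3 * 3.31 * 7.4
Qs = 1501.46 kN


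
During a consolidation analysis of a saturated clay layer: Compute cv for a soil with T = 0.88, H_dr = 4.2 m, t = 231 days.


Using cv = T * H_dr^2 / t
H_dr^2 = 4.2^2 = 17.64
cv = 0.88 * 17.64 / 231
cv = 0.0672 m^2/day


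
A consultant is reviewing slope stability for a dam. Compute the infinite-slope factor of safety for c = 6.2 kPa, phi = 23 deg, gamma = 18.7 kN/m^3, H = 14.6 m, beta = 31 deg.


Result: 0.758

Derivation:
Using Fs = c / (gamma*H*sin(beta)*cos(beta)) + tan(phi)/tan(beta)
Cohesion contribution = 6.2 / (18.7*14.6*sin(31)*cos(31))
Cohesion contribution = 0.051439
Friction contribution = tan(23)/tan(31) = 0.706445
Fs = 0.051439 + 0.706445
Fs = 0.758


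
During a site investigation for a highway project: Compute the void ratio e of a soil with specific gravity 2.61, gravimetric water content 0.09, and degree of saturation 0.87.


Using the relation e = Gs * w / S
e = 2.61 * 0.09 / 0.87
e = 0.27


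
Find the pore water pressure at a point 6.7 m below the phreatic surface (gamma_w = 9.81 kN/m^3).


Using u = gamma_w * h_w
u = 9.81 * 6.7
u = 65.73 kPa


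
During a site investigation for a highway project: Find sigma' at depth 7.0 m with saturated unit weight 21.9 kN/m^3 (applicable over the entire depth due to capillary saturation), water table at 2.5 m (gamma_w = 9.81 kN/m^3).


Total stress = gamma_sat * depth
sigma = 21.9 * 7.0 = 153.3 kPa
Pore water pressure u = gamma_w * (depth - d_wt)
u = 9.81 * (7.0 - 2.5) = 44.145 kPa
Effective stress = sigma - u
sigma' = 153.3 - 44.145 = 109.16 kPa


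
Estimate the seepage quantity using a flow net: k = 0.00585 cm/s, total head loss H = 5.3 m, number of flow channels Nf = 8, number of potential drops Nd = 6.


Convert k to m/s for unit consistency with H:
k = 0.00585 cm/s = 0.00585 / 100 m/s = 5.85e-05 m/s
Using q = k * H * Nf / Nd
Nf / Nd = 8 / 6 = 1.3333
q = 5.85e-05 * 5.3 * 1.3333
q = 0.0004134 m^3/s per m


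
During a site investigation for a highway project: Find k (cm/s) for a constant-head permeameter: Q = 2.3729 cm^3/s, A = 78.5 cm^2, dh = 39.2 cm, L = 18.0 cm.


Compute hydraulic gradient:
i = dh / L = 39.2 / 18.0 = 2.17778
Then apply Darcy's law:
k = Q / (A * i)
k = 2.3729 / (78.5 * 2.17778)
k = 2.3729 / 170.956
k = 0.01388 cm/s


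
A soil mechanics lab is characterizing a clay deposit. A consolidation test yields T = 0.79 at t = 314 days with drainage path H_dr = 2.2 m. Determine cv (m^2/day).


Result: 0.01218 m^2/day

Derivation:
Using cv = T * H_dr^2 / t
H_dr^2 = 2.2^2 = 4.84
cv = 0.79 * 4.84 / 314
cv = 0.01218 m^2/day


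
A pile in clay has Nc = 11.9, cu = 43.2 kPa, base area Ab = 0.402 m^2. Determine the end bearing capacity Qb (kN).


Result: 206.66 kN

Derivation:
Using Qb = Nc * cu * Ab
Qb = 11.9 * 43.2 * 0.402
Qb = 206.66 kN


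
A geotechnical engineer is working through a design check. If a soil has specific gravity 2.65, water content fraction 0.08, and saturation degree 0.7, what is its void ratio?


Using the relation e = Gs * w / S
e = 2.65 * 0.08 / 0.7
e = 0.3029


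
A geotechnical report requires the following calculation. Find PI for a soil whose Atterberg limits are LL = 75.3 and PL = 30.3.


Result: 45.0

Derivation:
Using PI = LL - PL
PI = 75.3 - 30.3
PI = 45.0


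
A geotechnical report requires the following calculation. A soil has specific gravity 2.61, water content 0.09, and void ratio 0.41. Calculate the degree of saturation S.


Using S = Gs * w / e
S = 2.61 * 0.09 / 0.41
S = 0.5729


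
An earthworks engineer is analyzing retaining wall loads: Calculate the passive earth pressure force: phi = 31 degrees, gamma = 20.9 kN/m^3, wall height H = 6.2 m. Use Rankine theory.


Compute passive earth pressure coefficient:
Kp = tan^2(45 + phi/2) = tan^2(60.5) = 3.124035
Compute passive force:
Pp = 0.5 * Kp * gamma * H^2
Pp = 0.5 * 3.124035 * 20.9 * 6.2^2
Pp = 1254.92 kN/m


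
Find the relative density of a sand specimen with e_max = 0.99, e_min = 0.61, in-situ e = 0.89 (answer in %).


Using Dr = (e_max - e) / (e_max - e_min) * 100
e_max - e = 0.99 - 0.89 = 0.1
e_max - e_min = 0.99 - 0.61 = 0.38
Dr = 0.1 / 0.38 * 100
Dr = 26.32 %


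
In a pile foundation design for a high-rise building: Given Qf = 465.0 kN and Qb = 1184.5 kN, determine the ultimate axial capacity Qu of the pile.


Using Qu = Qf + Qb
Qu = 465.0 + 1184.5
Qu = 1649.5 kN


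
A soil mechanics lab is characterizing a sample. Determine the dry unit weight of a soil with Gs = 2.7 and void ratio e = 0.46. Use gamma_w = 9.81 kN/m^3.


Using gamma_d = Gs * gamma_w / (1 + e)
gamma_d = 2.7 * 9.81 / (1 + 0.46)
gamma_d = 2.7 * 9.81 / 1.46
gamma_d = 18.142 kN/m^3


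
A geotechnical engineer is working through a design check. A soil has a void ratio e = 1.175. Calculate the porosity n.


Using the relation n = e / (1 + e)
n = 1.175 / (1 + 1.175)
n = 1.175 / 2.175
n = 0.5402


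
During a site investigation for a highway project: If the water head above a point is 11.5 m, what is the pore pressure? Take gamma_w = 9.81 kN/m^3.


Result: 112.82 kPa

Derivation:
Using u = gamma_w * h_w
u = 9.81 * 11.5
u = 112.82 kPa


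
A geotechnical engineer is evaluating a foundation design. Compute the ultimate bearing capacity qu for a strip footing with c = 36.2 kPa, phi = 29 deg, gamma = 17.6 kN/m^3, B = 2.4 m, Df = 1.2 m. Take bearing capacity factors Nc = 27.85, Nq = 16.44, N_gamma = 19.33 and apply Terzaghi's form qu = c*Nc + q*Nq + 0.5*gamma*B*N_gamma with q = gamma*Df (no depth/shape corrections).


Result: 1763.63 kPa

Derivation:
Compute qu = c*Nc + gamma*Df*Nq + 0.5*gamma*B*N_gamma
Term 1: 36.2 * 27.85 = 1008.17
Term 2: 17.6 * 1.2 * 16.44 = 347.2128
Term 3: 0.5 * 17.6 * 2.4 * 19.33 = 408.2496
qu = 1008.17 + 347.2128 + 408.2496
qu = 1763.63 kPa


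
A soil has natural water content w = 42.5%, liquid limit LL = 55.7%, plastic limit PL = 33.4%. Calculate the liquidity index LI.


Result: 0.408

Derivation:
First compute the plasticity index:
PI = LL - PL = 55.7 - 33.4 = 22.3
Then compute the liquidity index:
LI = (w - PL) / PI
LI = (42.5 - 33.4) / 22.3
LI = 0.408


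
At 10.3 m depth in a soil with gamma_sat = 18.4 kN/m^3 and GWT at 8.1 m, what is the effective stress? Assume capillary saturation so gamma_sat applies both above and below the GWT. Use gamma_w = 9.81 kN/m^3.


Total stress = gamma_sat * depth
sigma = 18.4 * 10.3 = 189.52 kPa
Pore water pressure u = gamma_w * (depth - d_wt)
u = 9.81 * (10.3 - 8.1) = 21.582 kPa
Effective stress = sigma - u
sigma' = 189.52 - 21.582 = 167.94 kPa


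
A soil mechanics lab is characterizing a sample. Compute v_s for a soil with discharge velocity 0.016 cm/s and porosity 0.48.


Using v_s = v_d / n
v_s = 0.016 / 0.48
v_s = 0.03333 cm/s


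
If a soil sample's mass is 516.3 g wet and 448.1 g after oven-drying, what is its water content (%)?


Using w = (m_wet - m_dry) / m_dry * 100
m_wet - m_dry = 516.3 - 448.1 = 68.2 g
w = 68.2 / 448.1 * 100
w = 15.22 %


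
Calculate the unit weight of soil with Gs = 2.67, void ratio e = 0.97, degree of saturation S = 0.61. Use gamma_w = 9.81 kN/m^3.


Using gamma = gamma_w * (Gs + S*e) / (1 + e)
Numerator: Gs + S*e = 2.67 + 0.61*0.97 = 3.2617
Denominator: 1 + e = 1 + 0.97 = 1.97
gamma = 9.81 * 3.2617 / 1.97
gamma = 16.242 kN/m^3


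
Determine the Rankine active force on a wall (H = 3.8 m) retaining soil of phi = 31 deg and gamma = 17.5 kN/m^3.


Result: 40.44 kN/m

Derivation:
Compute active earth pressure coefficient:
Ka = tan^2(45 - phi/2) = tan^2(29.5) = 0.320099
Compute active force:
Pa = 0.5 * Ka * gamma * H^2
Pa = 0.5 * 0.320099 * 17.5 * 3.8^2
Pa = 40.44 kN/m


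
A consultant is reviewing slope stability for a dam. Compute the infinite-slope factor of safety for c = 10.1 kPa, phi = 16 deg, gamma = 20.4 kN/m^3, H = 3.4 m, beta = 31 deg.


Result: 0.807

Derivation:
Using Fs = c / (gamma*H*sin(beta)*cos(beta)) + tan(phi)/tan(beta)
Cohesion contribution = 10.1 / (20.4*3.4*sin(31)*cos(31))
Cohesion contribution = 0.329843
Friction contribution = tan(16)/tan(31) = 0.477224
Fs = 0.329843 + 0.477224
Fs = 0.807


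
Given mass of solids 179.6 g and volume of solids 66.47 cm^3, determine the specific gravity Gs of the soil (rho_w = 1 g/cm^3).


Using Gs = m_s / (V_s * rho_w)
Since rho_w = 1 g/cm^3:
Gs = 179.6 / 66.47
Gs = 2.702


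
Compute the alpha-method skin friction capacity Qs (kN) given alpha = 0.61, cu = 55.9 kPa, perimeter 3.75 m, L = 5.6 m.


Result: 716.08 kN

Derivation:
Using Qs = alpha * cu * perimeter * L
Qs = 0.61 * 55.9 * 3.75 * 5.6
Qs = 716.08 kN


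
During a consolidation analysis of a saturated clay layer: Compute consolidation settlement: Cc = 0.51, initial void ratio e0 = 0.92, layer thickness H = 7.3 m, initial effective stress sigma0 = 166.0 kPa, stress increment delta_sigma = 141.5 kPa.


Using Sc = Cc * H / (1 + e0) * log10((sigma0 + delta_sigma) / sigma0)
Stress ratio = (166.0 + 141.5) / 166.0 = 1.85241
log10(1.85241) = 0.267737
Cc * H / (1 + e0) = 0.51 * 7.3 / (1 + 0.92) = 1.93906
Sc = 1.93906 * 0.267737
Sc = 0.5192 m


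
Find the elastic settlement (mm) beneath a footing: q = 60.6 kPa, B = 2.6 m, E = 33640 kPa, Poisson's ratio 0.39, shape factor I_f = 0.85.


Result: 3.376 mm

Derivation:
Using Se = q * B * (1 - nu^2) * I_f / E
1 - nu^2 = 1 - 0.39^2 = 0.8479
Se = 60.6 * 2.6 * 0.8479 * 0.85 / 33640
Se = 0.003376 m
Convert to mm: Se = 0.003376 * 1000 = 3.376 mm


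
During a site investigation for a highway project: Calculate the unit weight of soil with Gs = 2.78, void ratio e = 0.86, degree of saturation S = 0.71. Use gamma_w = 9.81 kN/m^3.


Result: 17.883 kN/m^3

Derivation:
Using gamma = gamma_w * (Gs + S*e) / (1 + e)
Numerator: Gs + S*e = 2.78 + 0.71*0.86 = 3.3906
Denominator: 1 + e = 1 + 0.86 = 1.86
gamma = 9.81 * 3.3906 / 1.86
gamma = 17.883 kN/m^3


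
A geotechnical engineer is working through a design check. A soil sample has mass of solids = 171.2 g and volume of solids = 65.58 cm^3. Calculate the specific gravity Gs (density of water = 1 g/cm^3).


Using Gs = m_s / (V_s * rho_w)
Since rho_w = 1 g/cm^3:
Gs = 171.2 / 65.58
Gs = 2.611


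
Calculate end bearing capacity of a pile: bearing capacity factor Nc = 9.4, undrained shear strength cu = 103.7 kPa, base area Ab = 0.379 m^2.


Using Qb = Nc * cu * Ab
Qb = 9.4 * 103.7 * 0.379
Qb = 369.44 kN


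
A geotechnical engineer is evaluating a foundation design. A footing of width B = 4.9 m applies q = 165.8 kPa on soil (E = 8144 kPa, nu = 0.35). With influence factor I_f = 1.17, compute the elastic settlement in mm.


Using Se = q * B * (1 - nu^2) * I_f / E
1 - nu^2 = 1 - 0.35^2 = 0.8775
Se = 165.8 * 4.9 * 0.8775 * 1.17 / 8144
Se = 0.102418 m
Convert to mm: Se = 0.102418 * 1000 = 102.418 mm


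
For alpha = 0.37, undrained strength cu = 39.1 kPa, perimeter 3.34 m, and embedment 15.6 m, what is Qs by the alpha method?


Using Qs = alpha * cu * perimeter * L
Qs = 0.37 * 39.1 * 3.34 * 15.6
Qs = 753.79 kN


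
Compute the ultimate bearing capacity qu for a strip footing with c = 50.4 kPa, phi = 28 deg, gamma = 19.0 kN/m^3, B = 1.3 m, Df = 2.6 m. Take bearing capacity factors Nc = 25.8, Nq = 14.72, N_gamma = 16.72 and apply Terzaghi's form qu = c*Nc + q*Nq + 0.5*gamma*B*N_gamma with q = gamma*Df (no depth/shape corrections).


Result: 2233.98 kPa

Derivation:
Compute qu = c*Nc + gamma*Df*Nq + 0.5*gamma*B*N_gamma
Term 1: 50.4 * 25.8 = 1300.32
Term 2: 19.0 * 2.6 * 14.72 = 727.168
Term 3: 0.5 * 19.0 * 1.3 * 16.72 = 206.492
qu = 1300.32 + 727.168 + 206.492
qu = 2233.98 kPa


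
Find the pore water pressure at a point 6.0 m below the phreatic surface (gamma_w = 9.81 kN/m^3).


Result: 58.86 kPa

Derivation:
Using u = gamma_w * h_w
u = 9.81 * 6.0
u = 58.86 kPa


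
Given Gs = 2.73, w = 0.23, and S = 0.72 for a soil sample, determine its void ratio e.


Using the relation e = Gs * w / S
e = 2.73 * 0.23 / 0.72
e = 0.8721


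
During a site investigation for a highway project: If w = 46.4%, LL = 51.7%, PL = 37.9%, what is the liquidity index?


First compute the plasticity index:
PI = LL - PL = 51.7 - 37.9 = 13.8
Then compute the liquidity index:
LI = (w - PL) / PI
LI = (46.4 - 37.9) / 13.8
LI = 0.616


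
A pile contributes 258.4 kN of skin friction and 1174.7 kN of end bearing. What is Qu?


Using Qu = Qf + Qb
Qu = 258.4 + 1174.7
Qu = 1433.1 kN


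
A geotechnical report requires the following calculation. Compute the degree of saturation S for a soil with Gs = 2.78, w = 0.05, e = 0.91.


Result: 0.1527

Derivation:
Using S = Gs * w / e
S = 2.78 * 0.05 / 0.91
S = 0.1527


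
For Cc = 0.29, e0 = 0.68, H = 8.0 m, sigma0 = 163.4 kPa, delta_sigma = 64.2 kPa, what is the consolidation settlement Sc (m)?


Using Sc = Cc * H / (1 + e0) * log10((sigma0 + delta_sigma) / sigma0)
Stress ratio = (163.4 + 64.2) / 163.4 = 1.3929
log10(1.3929) = 0.14392
Cc * H / (1 + e0) = 0.29 * 8.0 / (1 + 0.68) = 1.38095
Sc = 1.38095 * 0.14392
Sc = 0.1987 m


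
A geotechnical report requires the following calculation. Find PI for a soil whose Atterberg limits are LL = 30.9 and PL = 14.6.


Result: 16.3

Derivation:
Using PI = LL - PL
PI = 30.9 - 14.6
PI = 16.3


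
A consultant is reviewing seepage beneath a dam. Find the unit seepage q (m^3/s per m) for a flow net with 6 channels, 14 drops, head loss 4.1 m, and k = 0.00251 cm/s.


Result: 4.41e-05 m^3/s per m

Derivation:
Convert k to m/s for unit consistency with H:
k = 0.00251 cm/s = 0.00251 / 100 m/s = 2.51e-05 m/s
Using q = k * H * Nf / Nd
Nf / Nd = 6 / 14 = 0.4286
q = 2.51e-05 * 4.1 * 0.4286
q = 4.41e-05 m^3/s per m


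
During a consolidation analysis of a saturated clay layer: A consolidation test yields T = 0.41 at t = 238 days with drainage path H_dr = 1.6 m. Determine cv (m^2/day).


Result: 0.00441 m^2/day

Derivation:
Using cv = T * H_dr^2 / t
H_dr^2 = 1.6^2 = 2.56
cv = 0.41 * 2.56 / 238
cv = 0.00441 m^2/day


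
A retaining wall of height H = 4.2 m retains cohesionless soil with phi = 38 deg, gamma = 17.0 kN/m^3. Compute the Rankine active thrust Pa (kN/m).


Compute active earth pressure coefficient:
Ka = tan^2(45 - phi/2) = tan^2(26.0) = 0.237883
Compute active force:
Pa = 0.5 * Ka * gamma * H^2
Pa = 0.5 * 0.237883 * 17.0 * 4.2^2
Pa = 35.67 kN/m


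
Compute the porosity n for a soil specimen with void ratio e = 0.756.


Using the relation n = e / (1 + e)
n = 0.756 / (1 + 0.756)
n = 0.756 / 1.756
n = 0.4305


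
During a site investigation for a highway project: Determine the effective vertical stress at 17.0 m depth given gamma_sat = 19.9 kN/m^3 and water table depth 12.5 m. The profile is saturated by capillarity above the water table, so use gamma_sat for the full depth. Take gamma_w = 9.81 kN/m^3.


Result: 294.16 kPa

Derivation:
Total stress = gamma_sat * depth
sigma = 19.9 * 17.0 = 338.3 kPa
Pore water pressure u = gamma_w * (depth - d_wt)
u = 9.81 * (17.0 - 12.5) = 44.145 kPa
Effective stress = sigma - u
sigma' = 338.3 - 44.145 = 294.16 kPa


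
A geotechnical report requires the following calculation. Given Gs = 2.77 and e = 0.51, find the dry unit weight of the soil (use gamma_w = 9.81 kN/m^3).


Using gamma_d = Gs * gamma_w / (1 + e)
gamma_d = 2.77 * 9.81 / (1 + 0.51)
gamma_d = 2.77 * 9.81 / 1.51
gamma_d = 17.996 kN/m^3


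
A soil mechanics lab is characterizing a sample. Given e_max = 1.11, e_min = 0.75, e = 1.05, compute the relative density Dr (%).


Using Dr = (e_max - e) / (e_max - e_min) * 100
e_max - e = 1.11 - 1.05 = 0.06
e_max - e_min = 1.11 - 0.75 = 0.36
Dr = 0.06 / 0.36 * 100
Dr = 16.67 %


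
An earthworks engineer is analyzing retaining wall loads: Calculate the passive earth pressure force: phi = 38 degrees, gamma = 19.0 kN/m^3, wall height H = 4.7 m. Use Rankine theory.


Compute passive earth pressure coefficient:
Kp = tan^2(45 + phi/2) = tan^2(64.0) = 4.203746
Compute passive force:
Pp = 0.5 * Kp * gamma * H^2
Pp = 0.5 * 4.203746 * 19.0 * 4.7^2
Pp = 882.18 kN/m


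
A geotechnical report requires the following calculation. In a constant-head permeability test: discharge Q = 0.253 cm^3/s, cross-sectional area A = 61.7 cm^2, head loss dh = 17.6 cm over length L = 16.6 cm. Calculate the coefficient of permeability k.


Result: 0.003868 cm/s

Derivation:
Compute hydraulic gradient:
i = dh / L = 17.6 / 16.6 = 1.06024
Then apply Darcy's law:
k = Q / (A * i)
k = 0.253 / (61.7 * 1.06024)
k = 0.253 / 65.4169
k = 0.003868 cm/s


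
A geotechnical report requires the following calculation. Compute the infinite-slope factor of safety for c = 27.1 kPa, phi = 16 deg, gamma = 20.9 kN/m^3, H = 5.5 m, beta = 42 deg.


Using Fs = c / (gamma*H*sin(beta)*cos(beta)) + tan(phi)/tan(beta)
Cohesion contribution = 27.1 / (20.9*5.5*sin(42)*cos(42))
Cohesion contribution = 0.474107
Friction contribution = tan(16)/tan(42) = 0.318463
Fs = 0.474107 + 0.318463
Fs = 0.793


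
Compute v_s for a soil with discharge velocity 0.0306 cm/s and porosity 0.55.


Using v_s = v_d / n
v_s = 0.0306 / 0.55
v_s = 0.05564 cm/s


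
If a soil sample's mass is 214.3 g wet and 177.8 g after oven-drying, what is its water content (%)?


Result: 20.53 %

Derivation:
Using w = (m_wet - m_dry) / m_dry * 100
m_wet - m_dry = 214.3 - 177.8 = 36.5 g
w = 36.5 / 177.8 * 100
w = 20.53 %


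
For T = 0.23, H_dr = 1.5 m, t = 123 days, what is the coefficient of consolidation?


Result: 0.00421 m^2/day

Derivation:
Using cv = T * H_dr^2 / t
H_dr^2 = 1.5^2 = 2.25
cv = 0.23 * 2.25 / 123
cv = 0.00421 m^2/day


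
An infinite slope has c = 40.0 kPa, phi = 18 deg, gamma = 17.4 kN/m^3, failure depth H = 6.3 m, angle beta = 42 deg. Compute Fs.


Result: 1.095

Derivation:
Using Fs = c / (gamma*H*sin(beta)*cos(beta)) + tan(phi)/tan(beta)
Cohesion contribution = 40.0 / (17.4*6.3*sin(42)*cos(42))
Cohesion contribution = 0.733814
Friction contribution = tan(18)/tan(42) = 0.36086
Fs = 0.733814 + 0.36086
Fs = 1.095


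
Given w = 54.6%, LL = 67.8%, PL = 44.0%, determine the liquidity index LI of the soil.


First compute the plasticity index:
PI = LL - PL = 67.8 - 44.0 = 23.8
Then compute the liquidity index:
LI = (w - PL) / PI
LI = (54.6 - 44.0) / 23.8
LI = 0.445


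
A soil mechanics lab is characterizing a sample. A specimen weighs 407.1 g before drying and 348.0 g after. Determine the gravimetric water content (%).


Result: 16.98 %

Derivation:
Using w = (m_wet - m_dry) / m_dry * 100
m_wet - m_dry = 407.1 - 348.0 = 59.1 g
w = 59.1 / 348.0 * 100
w = 16.98 %


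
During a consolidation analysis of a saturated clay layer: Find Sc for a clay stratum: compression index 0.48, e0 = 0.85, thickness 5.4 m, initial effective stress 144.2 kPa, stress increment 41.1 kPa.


Using Sc = Cc * H / (1 + e0) * log10((sigma0 + delta_sigma) / sigma0)
Stress ratio = (144.2 + 41.1) / 144.2 = 1.28502
log10(1.28502) = 0.10891
Cc * H / (1 + e0) = 0.48 * 5.4 / (1 + 0.85) = 1.40108
Sc = 1.40108 * 0.10891
Sc = 0.1526 m


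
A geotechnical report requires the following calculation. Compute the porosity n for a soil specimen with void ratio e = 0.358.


Using the relation n = e / (1 + e)
n = 0.358 / (1 + 0.358)
n = 0.358 / 1.358
n = 0.2636


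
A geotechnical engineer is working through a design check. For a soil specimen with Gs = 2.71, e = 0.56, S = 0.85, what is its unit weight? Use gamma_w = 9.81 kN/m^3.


Using gamma = gamma_w * (Gs + S*e) / (1 + e)
Numerator: Gs + S*e = 2.71 + 0.85*0.56 = 3.186
Denominator: 1 + e = 1 + 0.56 = 1.56
gamma = 9.81 * 3.186 / 1.56
gamma = 20.035 kN/m^3


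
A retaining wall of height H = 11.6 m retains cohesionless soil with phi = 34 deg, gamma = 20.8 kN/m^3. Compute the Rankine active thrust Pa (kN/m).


Result: 395.64 kN/m

Derivation:
Compute active earth pressure coefficient:
Ka = tan^2(45 - phi/2) = tan^2(28.0) = 0.282715
Compute active force:
Pa = 0.5 * Ka * gamma * H^2
Pa = 0.5 * 0.282715 * 20.8 * 11.6^2
Pa = 395.64 kN/m


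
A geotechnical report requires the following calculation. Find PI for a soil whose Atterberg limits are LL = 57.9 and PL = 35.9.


Result: 22.0

Derivation:
Using PI = LL - PL
PI = 57.9 - 35.9
PI = 22.0


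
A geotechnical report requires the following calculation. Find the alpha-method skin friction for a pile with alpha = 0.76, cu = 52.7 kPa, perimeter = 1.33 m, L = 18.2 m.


Using Qs = alpha * cu * perimeter * L
Qs = 0.76 * 52.7 * 1.33 * 18.2
Qs = 969.5 kN


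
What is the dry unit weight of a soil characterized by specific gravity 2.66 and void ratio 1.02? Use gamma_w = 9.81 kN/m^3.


Result: 12.918 kN/m^3

Derivation:
Using gamma_d = Gs * gamma_w / (1 + e)
gamma_d = 2.66 * 9.81 / (1 + 1.02)
gamma_d = 2.66 * 9.81 / 2.02
gamma_d = 12.918 kN/m^3


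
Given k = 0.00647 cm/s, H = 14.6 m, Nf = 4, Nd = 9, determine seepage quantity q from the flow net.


Result: 0.0004198 m^3/s per m

Derivation:
Convert k to m/s for unit consistency with H:
k = 0.00647 cm/s = 0.00647 / 100 m/s = 6.47e-05 m/s
Using q = k * H * Nf / Nd
Nf / Nd = 4 / 9 = 0.4444
q = 6.47e-05 * 14.6 * 0.4444
q = 0.0004198 m^3/s per m


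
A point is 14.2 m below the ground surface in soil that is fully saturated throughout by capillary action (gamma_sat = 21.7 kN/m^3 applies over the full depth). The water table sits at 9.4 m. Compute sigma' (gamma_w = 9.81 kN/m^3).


Result: 261.05 kPa

Derivation:
Total stress = gamma_sat * depth
sigma = 21.7 * 14.2 = 308.14 kPa
Pore water pressure u = gamma_w * (depth - d_wt)
u = 9.81 * (14.2 - 9.4) = 47.088 kPa
Effective stress = sigma - u
sigma' = 308.14 - 47.088 = 261.05 kPa


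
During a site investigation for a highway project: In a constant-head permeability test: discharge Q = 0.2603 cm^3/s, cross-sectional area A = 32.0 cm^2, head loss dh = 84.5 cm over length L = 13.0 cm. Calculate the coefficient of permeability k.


Compute hydraulic gradient:
i = dh / L = 84.5 / 13.0 = 6.5
Then apply Darcy's law:
k = Q / (A * i)
k = 0.2603 / (32.0 * 6.5)
k = 0.2603 / 208
k = 0.001251 cm/s


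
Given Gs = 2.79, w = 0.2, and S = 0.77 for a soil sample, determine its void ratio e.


Using the relation e = Gs * w / S
e = 2.79 * 0.2 / 0.77
e = 0.7247


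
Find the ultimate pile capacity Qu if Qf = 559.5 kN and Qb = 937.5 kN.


Result: 1497.0 kN

Derivation:
Using Qu = Qf + Qb
Qu = 559.5 + 937.5
Qu = 1497.0 kN


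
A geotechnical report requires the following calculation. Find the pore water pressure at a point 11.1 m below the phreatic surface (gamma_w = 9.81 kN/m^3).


Using u = gamma_w * h_w
u = 9.81 * 11.1
u = 108.89 kPa


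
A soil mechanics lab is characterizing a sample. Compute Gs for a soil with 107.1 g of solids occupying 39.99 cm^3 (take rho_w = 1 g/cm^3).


Using Gs = m_s / (V_s * rho_w)
Since rho_w = 1 g/cm^3:
Gs = 107.1 / 39.99
Gs = 2.678


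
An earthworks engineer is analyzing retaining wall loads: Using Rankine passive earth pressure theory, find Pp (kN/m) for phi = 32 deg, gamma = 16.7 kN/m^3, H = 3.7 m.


Result: 372.04 kN/m

Derivation:
Compute passive earth pressure coefficient:
Kp = tan^2(45 + phi/2) = tan^2(61.0) = 3.254588
Compute passive force:
Pp = 0.5 * Kp * gamma * H^2
Pp = 0.5 * 3.254588 * 16.7 * 3.7^2
Pp = 372.04 kN/m


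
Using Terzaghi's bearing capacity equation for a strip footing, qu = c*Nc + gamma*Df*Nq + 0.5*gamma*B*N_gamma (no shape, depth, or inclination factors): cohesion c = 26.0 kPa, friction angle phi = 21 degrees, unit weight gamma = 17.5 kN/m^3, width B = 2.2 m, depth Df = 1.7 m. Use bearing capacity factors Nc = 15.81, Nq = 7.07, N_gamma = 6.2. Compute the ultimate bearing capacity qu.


Compute qu = c*Nc + gamma*Df*Nq + 0.5*gamma*B*N_gamma
Term 1: 26.0 * 15.81 = 411.06
Term 2: 17.5 * 1.7 * 7.07 = 210.3325
Term 3: 0.5 * 17.5 * 2.2 * 6.2 = 119.35
qu = 411.06 + 210.3325 + 119.35
qu = 740.74 kPa


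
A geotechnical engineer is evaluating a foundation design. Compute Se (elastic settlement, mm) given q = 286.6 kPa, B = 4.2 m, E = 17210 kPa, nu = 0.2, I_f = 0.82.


Result: 55.059 mm

Derivation:
Using Se = q * B * (1 - nu^2) * I_f / E
1 - nu^2 = 1 - 0.2^2 = 0.96
Se = 286.6 * 4.2 * 0.96 * 0.82 / 17210
Se = 0.055059 m
Convert to mm: Se = 0.055059 * 1000 = 55.059 mm


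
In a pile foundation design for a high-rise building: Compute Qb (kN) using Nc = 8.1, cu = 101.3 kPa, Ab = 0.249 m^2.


Using Qb = Nc * cu * Ab
Qb = 8.1 * 101.3 * 0.249
Qb = 204.31 kN


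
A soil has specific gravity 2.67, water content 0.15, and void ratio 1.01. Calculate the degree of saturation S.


Using S = Gs * w / e
S = 2.67 * 0.15 / 1.01
S = 0.3965


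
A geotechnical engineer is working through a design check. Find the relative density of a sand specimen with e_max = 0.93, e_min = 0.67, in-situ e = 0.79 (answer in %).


Result: 53.85 %

Derivation:
Using Dr = (e_max - e) / (e_max - e_min) * 100
e_max - e = 0.93 - 0.79 = 0.14
e_max - e_min = 0.93 - 0.67 = 0.26
Dr = 0.14 / 0.26 * 100
Dr = 53.85 %


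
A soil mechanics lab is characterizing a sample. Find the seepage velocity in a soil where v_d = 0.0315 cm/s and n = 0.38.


Using v_s = v_d / n
v_s = 0.0315 / 0.38
v_s = 0.08289 cm/s


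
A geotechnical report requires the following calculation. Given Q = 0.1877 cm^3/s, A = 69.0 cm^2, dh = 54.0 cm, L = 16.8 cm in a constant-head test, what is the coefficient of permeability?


Compute hydraulic gradient:
i = dh / L = 54.0 / 16.8 = 3.21429
Then apply Darcy's law:
k = Q / (A * i)
k = 0.1877 / (69.0 * 3.21429)
k = 0.1877 / 221.786
k = 0.000846 cm/s


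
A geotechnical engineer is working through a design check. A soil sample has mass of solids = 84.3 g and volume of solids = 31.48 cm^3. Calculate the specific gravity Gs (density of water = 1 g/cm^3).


Using Gs = m_s / (V_s * rho_w)
Since rho_w = 1 g/cm^3:
Gs = 84.3 / 31.48
Gs = 2.678


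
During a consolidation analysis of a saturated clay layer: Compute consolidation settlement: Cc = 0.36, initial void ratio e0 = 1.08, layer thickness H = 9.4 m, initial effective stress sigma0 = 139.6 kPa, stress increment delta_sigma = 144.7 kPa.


Result: 0.5025 m

Derivation:
Using Sc = Cc * H / (1 + e0) * log10((sigma0 + delta_sigma) / sigma0)
Stress ratio = (139.6 + 144.7) / 139.6 = 2.03653
log10(2.03653) = 0.308891
Cc * H / (1 + e0) = 0.36 * 9.4 / (1 + 1.08) = 1.62692
Sc = 1.62692 * 0.308891
Sc = 0.5025 m


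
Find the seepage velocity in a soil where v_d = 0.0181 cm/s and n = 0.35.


Result: 0.05171 cm/s

Derivation:
Using v_s = v_d / n
v_s = 0.0181 / 0.35
v_s = 0.05171 cm/s
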